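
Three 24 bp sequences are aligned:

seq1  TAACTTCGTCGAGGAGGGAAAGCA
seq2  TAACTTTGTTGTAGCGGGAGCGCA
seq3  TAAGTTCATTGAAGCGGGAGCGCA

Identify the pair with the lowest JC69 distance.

seq2 and seq3

seq1–seq2: 7/24 differ, p = 0.292, d = 0.369.
seq1–seq3: 7/24 differ, p = 0.292, d = 0.369.
seq2–seq3: 4/24 differ, p = 0.167, d = 0.188.
The smallest distance is between seq2 and seq3.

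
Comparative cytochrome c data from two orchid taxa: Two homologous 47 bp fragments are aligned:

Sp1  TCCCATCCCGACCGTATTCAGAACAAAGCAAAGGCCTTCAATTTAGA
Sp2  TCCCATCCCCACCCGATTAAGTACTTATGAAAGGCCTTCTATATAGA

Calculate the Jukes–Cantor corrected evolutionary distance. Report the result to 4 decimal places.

The sequences differ at 11 of 47 sites, so p = 11/47 ≈ 0.234043.
d = −(3/4) ln(1 − 4p/3) = −0.75 ln(1 − 0.312057) = −0.75 ln(0.687943)
  = −0.75 × (-0.374049) = 0.280537 substitutions/site.

0.2805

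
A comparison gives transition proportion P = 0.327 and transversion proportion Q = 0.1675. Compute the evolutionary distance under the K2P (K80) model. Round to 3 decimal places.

0.964

Under the Kimura two-parameter model, d = −½ ln(1 − 2P − Q) − ¼ ln(1 − 2Q).
1 − 2P − Q = 0.1785, giving −½ ln(0.1785) = 0.861583.
1 − 2Q = 0.665, giving −¼ ln(0.665) = 0.101992.
d = 0.861583 + 0.101992 = 0.963575.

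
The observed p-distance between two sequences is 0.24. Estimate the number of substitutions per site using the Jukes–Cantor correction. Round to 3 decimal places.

0.289

d = −(3/4) ln(1 − 4p/3) = −0.75 ln(1 − 0.32) = −0.75 ln(0.68)
  = −0.75 × (-0.385662) = 0.289247 substitutions/site.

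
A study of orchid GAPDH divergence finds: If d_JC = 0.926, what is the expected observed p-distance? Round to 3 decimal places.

p = (3/4)(1 − e^(−4d/3)) = 0.75 × (1 − e^(-1.234667)) = 0.75 × (1 − 0.290932) = 0.531801.

0.532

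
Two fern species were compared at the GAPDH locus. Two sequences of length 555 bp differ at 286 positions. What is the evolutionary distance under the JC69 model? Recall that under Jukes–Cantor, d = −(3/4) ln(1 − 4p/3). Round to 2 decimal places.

0.87

p = 286/555 ≈ 0.515315.
d = −(3/4) ln(1 − 4p/3) = −0.75 ln(1 − 0.687087) = −0.75 ln(0.312913)
  = −0.75 × (-1.161830) = 0.871373 substitutions/site.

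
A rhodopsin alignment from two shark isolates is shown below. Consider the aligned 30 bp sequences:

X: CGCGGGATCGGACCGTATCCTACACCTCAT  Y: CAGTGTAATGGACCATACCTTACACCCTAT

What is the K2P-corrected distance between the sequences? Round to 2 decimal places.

Of 30 sites, 7 differences are transitions and 4 are transversions, so P = 7/30 ≈ 0.233333 and Q = 4/30 ≈ 0.133333.
Under the Kimura two-parameter model, d = −½ ln(1 − 2P − Q) − ¼ ln(1 − 2Q).
1 − 2P − Q = 0.400001, giving −½ ln(0.400001) = 0.458144.
1 − 2Q = 0.733334, giving −¼ ln(0.733334) = 0.077539.
d = 0.458144 + 0.077539 = 0.535683.

0.54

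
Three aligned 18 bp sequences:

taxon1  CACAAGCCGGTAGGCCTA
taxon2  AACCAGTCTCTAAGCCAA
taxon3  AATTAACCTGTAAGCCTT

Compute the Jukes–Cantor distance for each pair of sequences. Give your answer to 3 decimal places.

taxon1–taxon2: 7/18 sites differ → p ≈ 0.388889, d = −0.75 ln(1 − 0.518519) = 0.548166 ≈ 0.548.
taxon1–taxon3: 7/18 sites differ → p ≈ 0.388889, d = −0.75 ln(1 − 0.518519) = 0.548166 ≈ 0.548.
taxon2–taxon3: 7/18 sites differ → p ≈ 0.388889, d = −0.75 ln(1 − 0.518519) = 0.548166 ≈ 0.548.

d(taxon1,taxon2) = 0.548, d(taxon1,taxon3) = 0.548, d(taxon2,taxon3) = 0.548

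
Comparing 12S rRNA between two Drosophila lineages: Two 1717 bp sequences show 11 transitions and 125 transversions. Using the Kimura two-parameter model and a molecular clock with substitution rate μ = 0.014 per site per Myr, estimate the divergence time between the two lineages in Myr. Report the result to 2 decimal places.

3.00

P = 11/1717 ≈ 0.006407 and Q = 125/1717 ≈ 0.072801.
Under the Kimura two-parameter model, d = −½ ln(1 − 2P − Q) − ¼ ln(1 − 2Q).
1 − 2P − Q = 0.914385, giving −½ ln(0.914385) = 0.044752.
1 − 2Q = 0.854398, giving −¼ ln(0.854398) = 0.039340.
d = 0.044752 + 0.039340 = 0.084092.
Under a molecular clock d = 2μt, so t = d/(2μ) = 0.084092 / (2 × 0.014) = 3.00 Myr.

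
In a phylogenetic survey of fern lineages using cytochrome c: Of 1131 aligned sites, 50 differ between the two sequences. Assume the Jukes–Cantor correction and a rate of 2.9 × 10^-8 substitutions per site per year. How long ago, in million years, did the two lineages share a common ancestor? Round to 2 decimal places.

p = 50/1131 ≈ 0.044209.
d = −(3/4) ln(1 − 4p/3) = −0.75 ln(1 − 0.058945) = −0.75 ln(0.941055)
  = −0.75 × (-0.060754) = 0.045566 substitutions/site.
Under a molecular clock d = 2μt, so t = d/(2μ) = 0.045566 / (2 × 2.9 × 10^-8) = 0.79 million years.

0.79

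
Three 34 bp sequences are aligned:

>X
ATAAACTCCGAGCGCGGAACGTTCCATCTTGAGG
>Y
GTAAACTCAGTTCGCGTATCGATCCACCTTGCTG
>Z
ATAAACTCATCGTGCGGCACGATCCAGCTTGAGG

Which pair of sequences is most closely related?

X–Y: 10/34 differ, p = 0.294, d = 0.373.
X–Z: 7/34 differ, p = 0.206, d = 0.241.
Y–Z: 11/34 differ, p = 0.324, d = 0.423.
The smallest distance is between X and Z.

X and Z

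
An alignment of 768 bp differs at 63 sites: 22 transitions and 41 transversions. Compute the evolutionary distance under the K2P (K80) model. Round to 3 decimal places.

P = 22/768 ≈ 0.028646 and Q = 41/768 ≈ 0.053385.
Under the Kimura two-parameter model, d = −½ ln(1 − 2P − Q) − ¼ ln(1 − 2Q).
1 − 2P − Q = 0.889323, giving −½ ln(0.889323) = 0.058647.
1 − 2Q = 0.89323, giving −¼ ln(0.89323) = 0.028228.
d = 0.058647 + 0.028228 = 0.086875.

0.087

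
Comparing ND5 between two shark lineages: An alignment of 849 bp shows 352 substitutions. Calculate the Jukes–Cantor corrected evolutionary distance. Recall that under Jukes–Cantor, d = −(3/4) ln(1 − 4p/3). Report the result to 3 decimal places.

0.604

p = 352/849 ≈ 0.414605.
d = −(3/4) ln(1 − 4p/3) = −0.75 ln(1 − 0.552807) = −0.75 ln(0.447193)
  = −0.75 × (-0.804765) = 0.603574 substitutions/site.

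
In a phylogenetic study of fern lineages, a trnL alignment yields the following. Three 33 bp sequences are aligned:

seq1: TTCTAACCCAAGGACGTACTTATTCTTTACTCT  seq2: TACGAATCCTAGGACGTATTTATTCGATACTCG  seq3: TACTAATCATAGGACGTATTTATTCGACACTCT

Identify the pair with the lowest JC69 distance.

seq1–seq2: 8/33 differ, p = 0.242, d = 0.293.
seq1–seq3: 8/33 differ, p = 0.242, d = 0.293.
seq2–seq3: 4/33 differ, p = 0.121, d = 0.132.
The smallest distance is between seq2 and seq3.

seq2 and seq3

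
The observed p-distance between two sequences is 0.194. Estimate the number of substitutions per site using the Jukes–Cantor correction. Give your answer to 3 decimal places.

d = −(3/4) ln(1 − 4p/3) = −0.75 ln(1 − 0.258667) = −0.75 ln(0.741333)
  = −0.75 × (-0.299305) = 0.224479 substitutions/site.

0.224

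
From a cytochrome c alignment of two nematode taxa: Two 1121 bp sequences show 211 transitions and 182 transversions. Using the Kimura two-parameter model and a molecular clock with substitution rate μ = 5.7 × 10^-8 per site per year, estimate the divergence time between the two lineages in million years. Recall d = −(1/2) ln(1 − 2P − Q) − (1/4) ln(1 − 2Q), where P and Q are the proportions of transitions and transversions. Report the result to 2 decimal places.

P = 211/1121 ≈ 0.188225 and Q = 182/1121 ≈ 0.162355.
Under the Kimura two-parameter model, d = −½ ln(1 − 2P − Q) − ¼ ln(1 − 2Q).
1 − 2P − Q = 0.461195, giving −½ ln(0.461195) = 0.386967.
1 − 2Q = 0.67529, giving −¼ ln(0.67529) = 0.098153.
d = 0.386967 + 0.098153 = 0.485120.
Under a molecular clock d = 2μt, so t = d/(2μ) = 0.485120 / (2 × 5.7 × 10^-8) = 4.26 million years.

4.26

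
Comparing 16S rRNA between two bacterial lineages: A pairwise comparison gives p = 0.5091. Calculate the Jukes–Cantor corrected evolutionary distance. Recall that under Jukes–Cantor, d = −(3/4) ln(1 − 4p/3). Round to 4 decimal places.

0.8518

d = −(3/4) ln(1 − 4p/3) = −0.75 ln(1 − 0.6788) = −0.75 ln(0.3212)
  = −0.75 × (-1.135691) = 0.851768 substitutions/site.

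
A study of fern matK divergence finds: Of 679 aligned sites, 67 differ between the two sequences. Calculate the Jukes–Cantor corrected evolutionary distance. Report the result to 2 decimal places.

p = 67/679 ≈ 0.098675.
d = −(3/4) ln(1 − 4p/3) = −0.75 ln(1 − 0.131567) = −0.75 ln(0.868433)
  = −0.75 × (-0.141065) = 0.105799 substitutions/site.

0.11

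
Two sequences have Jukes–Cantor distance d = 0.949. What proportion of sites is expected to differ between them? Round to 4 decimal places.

p = (3/4)(1 − e^(−4d/3)) = 0.75 × (1 − e^(-1.265333)) = 0.75 × (1 − 0.282145) = 0.538391.

0.5384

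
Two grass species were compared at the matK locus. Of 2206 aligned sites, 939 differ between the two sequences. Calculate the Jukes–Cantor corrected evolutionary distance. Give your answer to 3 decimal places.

0.629

p = 939/2206 ≈ 0.425657.
d = −(3/4) ln(1 − 4p/3) = −0.75 ln(1 − 0.567543) = −0.75 ln(0.432457)
  = −0.75 × (-0.838272) = 0.628704 substitutions/site.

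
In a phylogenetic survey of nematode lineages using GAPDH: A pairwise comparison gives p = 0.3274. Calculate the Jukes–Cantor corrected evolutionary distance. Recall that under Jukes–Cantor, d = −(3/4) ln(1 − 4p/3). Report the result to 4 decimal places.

0.4302

d = −(3/4) ln(1 − 4p/3) = −0.75 ln(1 − 0.436533) = −0.75 ln(0.563467)
  = −0.75 × (-0.573647) = 0.430235 substitutions/site.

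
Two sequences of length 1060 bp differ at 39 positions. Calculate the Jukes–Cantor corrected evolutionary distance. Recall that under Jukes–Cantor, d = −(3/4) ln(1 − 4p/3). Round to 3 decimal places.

0.038

p = 39/1060 ≈ 0.036792.
d = −(3/4) ln(1 − 4p/3) = −0.75 ln(1 − 0.049056) = −0.75 ln(0.950944)
  = −0.75 × (-0.050300) = 0.037725 substitutions/site.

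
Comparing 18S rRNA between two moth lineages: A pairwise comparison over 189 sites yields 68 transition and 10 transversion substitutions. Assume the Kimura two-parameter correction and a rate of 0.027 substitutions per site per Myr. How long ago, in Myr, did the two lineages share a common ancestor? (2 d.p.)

14.23

P = 68/189 ≈ 0.359788 and Q = 10/189 ≈ 0.05291.
Under the Kimura two-parameter model, d = −½ ln(1 − 2P − Q) − ¼ ln(1 − 2Q).
1 − 2P − Q = 0.227514, giving −½ ln(0.227514) = 0.740272.
1 − 2Q = 0.89418, giving −¼ ln(0.89418) = 0.027962.
d = 0.740272 + 0.027962 = 0.768234.
Under a molecular clock d = 2μt, so t = d/(2μ) = 0.768234 / (2 × 0.027) = 14.23 Myr.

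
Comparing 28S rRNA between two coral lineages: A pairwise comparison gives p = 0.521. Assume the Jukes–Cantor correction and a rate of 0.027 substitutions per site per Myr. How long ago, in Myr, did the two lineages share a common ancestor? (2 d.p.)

d = −(3/4) ln(1 − 4p/3) = −0.75 ln(1 − 0.694667) = −0.75 ln(0.305333)
  = −0.75 × (-1.186352) = 0.889764 substitutions/site.
Under a molecular clock d = 2μt, so t = d/(2μ) = 0.889764 / (2 × 0.027) = 16.48 Myr.

16.48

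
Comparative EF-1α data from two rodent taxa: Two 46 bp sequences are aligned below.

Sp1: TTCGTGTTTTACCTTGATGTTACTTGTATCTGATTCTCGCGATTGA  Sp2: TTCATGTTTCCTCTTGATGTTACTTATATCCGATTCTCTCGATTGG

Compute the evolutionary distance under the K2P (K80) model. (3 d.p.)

0.204

Of 46 sites, 6 differences are transitions and 2 are transversions, so P = 6/46 ≈ 0.130435 and Q = 2/46 ≈ 0.043478.
Under the Kimura two-parameter model, d = −½ ln(1 − 2P − Q) − ¼ ln(1 − 2Q).
1 − 2P − Q = 0.695652, giving −½ ln(0.695652) = 0.181453.
1 − 2Q = 0.913044, giving −¼ ln(0.913044) = 0.022743.
d = 0.181453 + 0.022743 = 0.204196.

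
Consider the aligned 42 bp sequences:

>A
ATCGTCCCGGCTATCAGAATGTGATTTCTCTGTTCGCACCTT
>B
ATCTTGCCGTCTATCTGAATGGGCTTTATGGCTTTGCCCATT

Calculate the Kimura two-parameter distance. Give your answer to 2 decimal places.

0.41

Of 42 sites, 1 differences are transitions and 12 are transversions, so P = 1/42 ≈ 0.02381 and Q = 12/42 ≈ 0.285714.
Under the Kimura two-parameter model, d = −½ ln(1 − 2P − Q) − ¼ ln(1 − 2Q).
1 − 2P − Q = 0.666666, giving −½ ln(0.666666) = 0.202733.
1 − 2Q = 0.428572, giving −¼ ln(0.428572) = 0.211824.
d = 0.202733 + 0.211824 = 0.414557.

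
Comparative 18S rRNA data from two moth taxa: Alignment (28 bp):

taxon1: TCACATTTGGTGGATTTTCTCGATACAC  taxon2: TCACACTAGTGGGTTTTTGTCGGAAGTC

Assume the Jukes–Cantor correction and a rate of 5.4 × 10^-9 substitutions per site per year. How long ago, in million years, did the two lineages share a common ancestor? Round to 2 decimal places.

The sequences differ at 10 of 28 sites (6, 8, 10, 11, 14, 19, 23, 24, 26, 27), so p = 10/28 ≈ 0.357143.
d = −(3/4) ln(1 − 4p/3) = −0.75 ln(1 − 0.476191) = −0.75 ln(0.523809)
  = −0.75 × (-0.646628) = 0.484971 substitutions/site.
Under a molecular clock d = 2μt, so t = d/(2μ) = 0.484971 / (2 × 5.4 × 10^-9) = 44.90 million years.

44.90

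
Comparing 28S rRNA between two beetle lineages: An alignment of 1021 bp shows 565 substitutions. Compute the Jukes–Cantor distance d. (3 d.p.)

p = 565/1021 ≈ 0.553379.
d = −(3/4) ln(1 − 4p/3) = −0.75 ln(1 − 0.737839) = −0.75 ln(0.262161)
  = −0.75 × (-1.338796) = 1.004097 substitutions/site.

1.004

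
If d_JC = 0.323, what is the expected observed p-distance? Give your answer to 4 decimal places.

0.2624

p = (3/4)(1 − e^(−4d/3)) = 0.75 × (1 − e^(-0.430667)) = 0.75 × (1 − 0.650075) = 0.262444.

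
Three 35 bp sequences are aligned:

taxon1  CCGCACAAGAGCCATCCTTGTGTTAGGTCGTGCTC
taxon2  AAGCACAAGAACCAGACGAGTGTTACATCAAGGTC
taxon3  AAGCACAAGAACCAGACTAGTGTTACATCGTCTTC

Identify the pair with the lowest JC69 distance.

taxon1–taxon2: 12/35 differ, p = 0.343, d = 0.458.
taxon1–taxon3: 10/35 differ, p = 0.286, d = 0.360.
taxon2–taxon3: 5/35 differ, p = 0.143, d = 0.158.
The smallest distance is between taxon2 and taxon3.

taxon2 and taxon3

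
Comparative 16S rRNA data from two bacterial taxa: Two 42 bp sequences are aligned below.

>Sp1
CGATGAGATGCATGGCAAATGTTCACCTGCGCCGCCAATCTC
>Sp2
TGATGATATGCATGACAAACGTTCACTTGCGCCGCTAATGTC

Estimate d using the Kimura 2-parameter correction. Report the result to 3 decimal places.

Of 42 sites, 5 differences are transitions and 2 are transversions, so P = 5/42 ≈ 0.119048 and Q = 2/42 ≈ 0.047619.
Under the Kimura two-parameter model, d = −½ ln(1 − 2P − Q) − ¼ ln(1 − 2Q).
1 − 2P − Q = 0.714285, giving −½ ln(0.714285) = 0.168237.
1 − 2Q = 0.904762, giving −¼ ln(0.904762) = 0.025021.
d = 0.168237 + 0.025021 = 0.193258.

0.193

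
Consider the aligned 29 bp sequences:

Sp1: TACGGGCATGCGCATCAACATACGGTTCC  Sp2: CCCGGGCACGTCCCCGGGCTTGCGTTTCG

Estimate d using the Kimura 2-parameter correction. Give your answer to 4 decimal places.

0.8087

Of 29 sites, 7 differences are transitions and 7 are transversions, so P = 7/29 ≈ 0.241379 and Q = 7/29 ≈ 0.241379.
Under the Kimura two-parameter model, d = −½ ln(1 − 2P − Q) − ¼ ln(1 − 2Q).
1 − 2P − Q = 0.275863, giving −½ ln(0.275863) = 0.643925.
1 − 2Q = 0.517242, giving −¼ ln(0.517242) = 0.164811.
d = 0.643925 + 0.164811 = 0.808736.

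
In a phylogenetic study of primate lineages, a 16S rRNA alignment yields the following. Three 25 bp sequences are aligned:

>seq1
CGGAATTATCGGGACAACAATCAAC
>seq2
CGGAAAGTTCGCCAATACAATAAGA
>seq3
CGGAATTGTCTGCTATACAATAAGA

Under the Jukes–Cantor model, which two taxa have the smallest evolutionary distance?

seq2 and seq3

seq1–seq2: 10/25 differ, p = 0.400, d = 0.572.
seq1–seq3: 9/25 differ, p = 0.360, d = 0.490.
seq2–seq3: 6/25 differ, p = 0.240, d = 0.289.
The smallest distance is between seq2 and seq3.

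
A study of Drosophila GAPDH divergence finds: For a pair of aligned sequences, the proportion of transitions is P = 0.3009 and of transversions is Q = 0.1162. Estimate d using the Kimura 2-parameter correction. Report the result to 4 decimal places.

0.6990

Under the Kimura two-parameter model, d = −½ ln(1 − 2P − Q) − ¼ ln(1 − 2Q).
1 − 2P − Q = 0.282, giving −½ ln(0.282) = 0.632924.
1 − 2Q = 0.7676, giving −¼ ln(0.7676) = 0.066122.
d = 0.632924 + 0.066122 = 0.699046.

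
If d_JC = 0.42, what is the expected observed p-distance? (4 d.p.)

0.3216

p = (3/4)(1 − e^(−4d/3)) = 0.75 × (1 − e^(-0.56)) = 0.75 × (1 − 0.571209) = 0.321593.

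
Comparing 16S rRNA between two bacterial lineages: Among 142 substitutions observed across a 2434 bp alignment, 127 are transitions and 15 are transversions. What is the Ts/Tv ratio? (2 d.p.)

8.47

R = 127/15 = 8.466666… ≈ 8.47 (to 2 d.p.).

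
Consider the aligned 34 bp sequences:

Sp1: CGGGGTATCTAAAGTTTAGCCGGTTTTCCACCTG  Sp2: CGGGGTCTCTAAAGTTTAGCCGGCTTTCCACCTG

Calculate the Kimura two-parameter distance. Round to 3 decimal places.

0.061

Of 34 sites, 1 differences are transitions and 1 are transversions, so P = 1/34 ≈ 0.029412 and Q = 1/34 ≈ 0.029412.
Under the Kimura two-parameter model, d = −½ ln(1 − 2P − Q) − ¼ ln(1 − 2Q).
1 − 2P − Q = 0.911764, giving −½ ln(0.911764) = 0.046187.
1 − 2Q = 0.941176, giving −¼ ln(0.941176) = 0.015156.
d = 0.046187 + 0.015156 = 0.061343.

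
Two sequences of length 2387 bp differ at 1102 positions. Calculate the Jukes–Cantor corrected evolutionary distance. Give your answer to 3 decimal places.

0.717

p = 1102/2387 ≈ 0.461667.
d = −(3/4) ln(1 − 4p/3) = −0.75 ln(1 − 0.615556) = −0.75 ln(0.384444)
  = −0.75 × (-0.955957) = 0.716968 substitutions/site.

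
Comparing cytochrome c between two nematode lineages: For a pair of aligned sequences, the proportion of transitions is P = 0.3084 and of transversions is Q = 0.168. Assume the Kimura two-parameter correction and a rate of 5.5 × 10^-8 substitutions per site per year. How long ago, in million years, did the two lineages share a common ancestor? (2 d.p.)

Under the Kimura two-parameter model, d = −½ ln(1 − 2P − Q) − ¼ ln(1 − 2Q).
1 − 2P − Q = 0.2152, giving −½ ln(0.2152) = 0.768094.
1 − 2Q = 0.664, giving −¼ ln(0.664) = 0.102368.
d = 0.768094 + 0.102368 = 0.870462.
Under a molecular clock d = 2μt, so t = d/(2μ) = 0.870462 / (2 × 5.5 × 10^-8) = 7.91 million years.

7.91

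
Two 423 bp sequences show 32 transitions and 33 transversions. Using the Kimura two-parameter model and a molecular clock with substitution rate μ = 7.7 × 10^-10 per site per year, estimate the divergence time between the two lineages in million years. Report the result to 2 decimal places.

P = 32/423 ≈ 0.07565 and Q = 33/423 ≈ 0.078014.
Under the Kimura two-parameter model, d = −½ ln(1 − 2P − Q) − ¼ ln(1 − 2Q).
1 − 2P − Q = 0.770686, giving −½ ln(0.770686) = 0.130237.
1 − 2Q = 0.843972, giving −¼ ln(0.843972) = 0.042409.
d = 0.130237 + 0.042409 = 0.172646.
Under a molecular clock d = 2μt, so t = d/(2μ) = 0.172646 / (2 × 7.7 × 10^-10) = 112.11 million years.

112.11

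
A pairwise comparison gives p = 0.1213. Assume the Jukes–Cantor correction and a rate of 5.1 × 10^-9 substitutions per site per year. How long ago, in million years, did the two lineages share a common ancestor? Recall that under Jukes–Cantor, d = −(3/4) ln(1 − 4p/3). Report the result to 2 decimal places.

12.97

d = −(3/4) ln(1 − 4p/3) = −0.75 ln(1 − 0.161733) = −0.75 ln(0.838267)
  = −0.75 × (-0.176419) = 0.132314 substitutions/site.
Under a molecular clock d = 2μt, so t = d/(2μ) = 0.132314 / (2 × 5.1 × 10^-9) = 12.97 million years.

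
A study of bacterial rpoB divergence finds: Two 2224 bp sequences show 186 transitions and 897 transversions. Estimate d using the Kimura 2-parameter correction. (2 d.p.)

0.83

P = 186/2224 ≈ 0.083633 and Q = 897/2224 ≈ 0.403327.
Under the Kimura two-parameter model, d = −½ ln(1 − 2P − Q) − ¼ ln(1 − 2Q).
1 − 2P − Q = 0.429407, giving −½ ln(0.429407) = 0.422675.
1 − 2Q = 0.193346, giving −¼ ln(0.193346) = 0.410818.
d = 0.422675 + 0.410818 = 0.833493.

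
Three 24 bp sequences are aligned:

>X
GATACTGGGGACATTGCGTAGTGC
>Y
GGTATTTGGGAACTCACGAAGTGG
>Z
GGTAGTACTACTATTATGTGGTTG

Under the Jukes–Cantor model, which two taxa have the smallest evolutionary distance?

X–Y: 9/24 differ, p = 0.375, d = 0.520.
X–Z: 13/24 differ, p = 0.542, d = 0.961.
Y–Z: 13/24 differ, p = 0.542, d = 0.961.
The smallest distance is between X and Y.

X and Y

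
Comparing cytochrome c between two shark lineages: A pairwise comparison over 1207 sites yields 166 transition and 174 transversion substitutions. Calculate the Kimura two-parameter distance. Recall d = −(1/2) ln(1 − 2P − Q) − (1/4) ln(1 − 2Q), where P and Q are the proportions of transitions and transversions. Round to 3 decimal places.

0.357

P = 166/1207 ≈ 0.137531 and Q = 174/1207 ≈ 0.144159.
Under the Kimura two-parameter model, d = −½ ln(1 − 2P − Q) − ¼ ln(1 − 2Q).
1 − 2P − Q = 0.580779, giving −½ ln(0.580779) = 0.271692.
1 − 2Q = 0.711682, giving −¼ ln(0.711682) = 0.085031.
d = 0.271692 + 0.085031 = 0.356723.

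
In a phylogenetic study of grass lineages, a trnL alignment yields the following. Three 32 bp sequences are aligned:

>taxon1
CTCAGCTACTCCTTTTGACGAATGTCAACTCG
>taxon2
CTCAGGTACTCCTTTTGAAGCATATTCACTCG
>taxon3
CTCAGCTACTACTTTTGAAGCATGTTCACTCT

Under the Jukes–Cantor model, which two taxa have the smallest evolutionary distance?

taxon2 and taxon3

taxon1–taxon2: 6/32 differ, p = 0.188, d = 0.216.
taxon1–taxon3: 6/32 differ, p = 0.188, d = 0.216.
taxon2–taxon3: 4/32 differ, p = 0.125, d = 0.137.
The smallest distance is between taxon2 and taxon3.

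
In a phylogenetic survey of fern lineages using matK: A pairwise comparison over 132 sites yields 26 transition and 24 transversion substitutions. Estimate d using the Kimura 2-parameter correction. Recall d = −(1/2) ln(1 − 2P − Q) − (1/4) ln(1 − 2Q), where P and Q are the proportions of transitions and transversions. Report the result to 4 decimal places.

P = 26/132 ≈ 0.19697 and Q = 24/132 ≈ 0.181818.
Under the Kimura two-parameter model, d = −½ ln(1 − 2P − Q) − ¼ ln(1 − 2Q).
1 − 2P − Q = 0.424242, giving −½ ln(0.424242) = 0.428726.
1 − 2Q = 0.636364, giving −¼ ln(0.636364) = 0.112996.
d = 0.428726 + 0.112996 = 0.541722.

0.5417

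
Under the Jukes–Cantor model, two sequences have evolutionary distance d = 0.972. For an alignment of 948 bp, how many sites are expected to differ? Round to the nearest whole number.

516

Invert JC69: p = (3/4)(1 − e^(−4d/3)) = 0.75 × (1 − e^(-1.296)) = 0.75 × (1 − 0.273624) = 0.544782.
Expected differing sites = pL ≈ 0.544782 × 948 = 516.453336 ≈ 516.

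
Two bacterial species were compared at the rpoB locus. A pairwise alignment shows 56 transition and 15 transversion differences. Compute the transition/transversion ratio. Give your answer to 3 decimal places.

R = 56/15 = 3.733333… ≈ 3.733 (to 3 d.p.).

3.733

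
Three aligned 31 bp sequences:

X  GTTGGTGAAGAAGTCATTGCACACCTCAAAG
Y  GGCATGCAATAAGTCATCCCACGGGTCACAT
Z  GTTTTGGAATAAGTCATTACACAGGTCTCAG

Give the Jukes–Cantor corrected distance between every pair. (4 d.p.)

d(X,Y) = 0.6913, d(X,Z) = 0.3672, d(Y,Z) = 0.3672

X–Y: 14/31 sites differ → p ≈ 0.451613, d = −0.75 ln(1 − 0.602151) = 0.691262 ≈ 0.6913.
X–Z: 9/31 sites differ → p ≈ 0.290323, d = −0.75 ln(1 − 0.387097) = 0.367161 ≈ 0.3672.
Y–Z: 9/31 sites differ → p ≈ 0.290323, d = −0.75 ln(1 − 0.387097) = 0.367161 ≈ 0.3672.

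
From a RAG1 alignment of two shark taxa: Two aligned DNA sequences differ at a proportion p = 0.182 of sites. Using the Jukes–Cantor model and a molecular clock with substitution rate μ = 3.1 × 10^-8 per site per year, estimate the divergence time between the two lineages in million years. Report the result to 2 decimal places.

3.36

d = −(3/4) ln(1 − 4p/3) = −0.75 ln(1 − 0.242667) = −0.75 ln(0.757333)
  = −0.75 × (-0.277952) = 0.208464 substitutions/site.
Under a molecular clock d = 2μt, so t = d/(2μ) = 0.208464 / (2 × 3.1 × 10^-8) = 3.36 million years.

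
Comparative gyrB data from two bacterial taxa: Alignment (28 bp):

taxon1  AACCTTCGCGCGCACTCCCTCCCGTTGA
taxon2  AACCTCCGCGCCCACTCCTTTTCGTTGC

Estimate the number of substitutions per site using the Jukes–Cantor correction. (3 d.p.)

The sequences differ at 6 of 28 sites (6, 12, 19, 21, 22, 28), so p = 6/28 ≈ 0.214286.
d = −(3/4) ln(1 − 4p/3) = −0.75 ln(1 − 0.285715) = −0.75 ln(0.714285)
  = −0.75 × (-0.336473) = 0.252355 substitutions/site.

0.252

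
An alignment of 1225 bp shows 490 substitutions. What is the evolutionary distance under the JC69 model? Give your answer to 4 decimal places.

0.5716

p = 490/1225 = 0.4.
d = −(3/4) ln(1 − 4p/3) = −0.75 ln(1 − 0.533333) = −0.75 ln(0.466667)
  = −0.75 × (-0.762139) = 0.571604 substitutions/site.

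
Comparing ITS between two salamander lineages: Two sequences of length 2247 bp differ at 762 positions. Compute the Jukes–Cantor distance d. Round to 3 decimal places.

p = 762/2247 ≈ 0.339119.
d = −(3/4) ln(1 − 4p/3) = −0.75 ln(1 − 0.452159) = −0.75 ln(0.547841)
  = −0.75 × (-0.601770) = 0.451328 substitutions/site.

0.451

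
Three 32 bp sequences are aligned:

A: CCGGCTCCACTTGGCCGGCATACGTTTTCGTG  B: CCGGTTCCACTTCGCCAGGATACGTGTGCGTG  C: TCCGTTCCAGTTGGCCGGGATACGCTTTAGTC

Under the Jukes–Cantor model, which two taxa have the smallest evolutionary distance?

A and B

A–B: 6/32 differ, p = 0.188, d = 0.216.
A–C: 8/32 differ, p = 0.250, d = 0.304.
B–C: 10/32 differ, p = 0.313, d = 0.404.
The smallest distance is between A and B.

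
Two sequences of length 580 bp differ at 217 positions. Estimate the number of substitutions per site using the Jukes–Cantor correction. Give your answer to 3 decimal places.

p = 217/580 ≈ 0.374138.
d = −(3/4) ln(1 − 4p/3) = −0.75 ln(1 − 0.498851) = −0.75 ln(0.501149)
  = −0.75 × (-0.690852) = 0.518139 substitutions/site.

0.518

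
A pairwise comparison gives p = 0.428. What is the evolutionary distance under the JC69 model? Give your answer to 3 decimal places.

0.634

d = −(3/4) ln(1 − 4p/3) = −0.75 ln(1 − 0.570667) = −0.75 ln(0.429333)
  = −0.75 × (-0.845522) = 0.634142 substitutions/site.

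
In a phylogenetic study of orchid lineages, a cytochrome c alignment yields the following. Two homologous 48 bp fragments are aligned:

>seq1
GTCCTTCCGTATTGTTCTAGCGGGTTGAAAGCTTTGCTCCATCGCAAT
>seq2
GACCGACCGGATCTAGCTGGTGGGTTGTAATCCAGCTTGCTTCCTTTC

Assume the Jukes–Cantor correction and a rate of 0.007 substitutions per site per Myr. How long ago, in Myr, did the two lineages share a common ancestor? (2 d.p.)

58.85

The sequences differ at 24 of 48 sites, so p = 24/48 = 0.5.
d = −(3/4) ln(1 − 4p/3) = −0.75 ln(1 − 0.666667) = −0.75 ln(0.333333)
  = −0.75 × (-1.098613) = 0.823960 substitutions/site.
Under a molecular clock d = 2μt, so t = d/(2μ) = 0.823960 / (2 × 0.007) = 58.85 Myr.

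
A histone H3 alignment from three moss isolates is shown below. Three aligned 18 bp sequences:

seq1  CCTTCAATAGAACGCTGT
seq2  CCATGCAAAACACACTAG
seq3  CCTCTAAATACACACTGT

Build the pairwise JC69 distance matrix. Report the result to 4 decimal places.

d(seq1,seq2) = 0.8240, d(seq1,seq3) = 0.5482, d(seq2,seq3) = 0.5482

seq1–seq2: 9/18 sites differ → p = 0.5, d = −0.75 ln(1 − 0.666667) = 0.823960 ≈ 0.8240.
seq1–seq3: 7/18 sites differ → p ≈ 0.388889, d = −0.75 ln(1 − 0.518519) = 0.548166 ≈ 0.5482.
seq2–seq3: 7/18 sites differ → p ≈ 0.388889, d = −0.75 ln(1 − 0.518519) = 0.548166 ≈ 0.5482.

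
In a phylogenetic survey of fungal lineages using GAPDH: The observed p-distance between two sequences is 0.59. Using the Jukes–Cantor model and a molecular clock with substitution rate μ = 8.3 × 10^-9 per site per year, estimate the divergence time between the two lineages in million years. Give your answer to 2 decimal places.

69.80

d = −(3/4) ln(1 − 4p/3) = −0.75 ln(1 − 0.786667) = −0.75 ln(0.213333)
  = −0.75 × (-1.544901) = 1.158676 substitutions/site.
Under a molecular clock d = 2μt, so t = d/(2μ) = 1.158676 / (2 × 8.3 × 10^-9) = 69.80 million years.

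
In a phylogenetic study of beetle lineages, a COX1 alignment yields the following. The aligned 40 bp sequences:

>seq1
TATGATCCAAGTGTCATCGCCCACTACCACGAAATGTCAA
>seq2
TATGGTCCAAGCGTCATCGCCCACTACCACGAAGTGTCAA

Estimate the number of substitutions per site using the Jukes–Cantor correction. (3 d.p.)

0.079

The sequences differ at 3 of 40 sites (5, 12, 34), so p = 3/40 = 0.075.
d = −(3/4) ln(1 − 4p/3) = −0.75 ln(1 − 0.1) = −0.75 ln(0.9)
  = −0.75 × (-0.105361) = 0.079021 substitutions/site.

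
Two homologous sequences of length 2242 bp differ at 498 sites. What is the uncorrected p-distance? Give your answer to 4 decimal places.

0.2221

p = 498/2242 = 0.222123… ≈ 0.2221 (to 4 d.p.).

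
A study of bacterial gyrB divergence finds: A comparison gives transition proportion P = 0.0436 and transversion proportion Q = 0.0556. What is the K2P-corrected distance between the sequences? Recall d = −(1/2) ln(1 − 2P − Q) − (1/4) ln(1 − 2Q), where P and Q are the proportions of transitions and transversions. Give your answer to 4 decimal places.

Under the Kimura two-parameter model, d = −½ ln(1 − 2P − Q) − ¼ ln(1 − 2Q).
1 − 2P − Q = 0.8572, giving −½ ln(0.8572) = 0.077042.
1 − 2Q = 0.8888, giving −¼ ln(0.8888) = 0.029471.
d = 0.077042 + 0.029471 = 0.106513.

0.1065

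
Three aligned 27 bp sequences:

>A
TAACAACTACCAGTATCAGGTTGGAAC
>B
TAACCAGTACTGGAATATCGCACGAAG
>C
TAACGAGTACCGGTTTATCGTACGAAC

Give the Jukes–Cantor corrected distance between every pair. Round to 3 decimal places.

A–B: 12/27 sites differ → p ≈ 0.444444, d = −0.75 ln(1 − 0.592592) = 0.673455 ≈ 0.673.
A–C: 9/27 sites differ → p ≈ 0.333333, d = −0.75 ln(1 − 0.444444) = 0.440839 ≈ 0.441.
B–C: 6/27 sites differ → p ≈ 0.222222, d = −0.75 ln(1 − 0.296296) = 0.263548 ≈ 0.264.

d(A,B) = 0.673, d(A,C) = 0.441, d(B,C) = 0.264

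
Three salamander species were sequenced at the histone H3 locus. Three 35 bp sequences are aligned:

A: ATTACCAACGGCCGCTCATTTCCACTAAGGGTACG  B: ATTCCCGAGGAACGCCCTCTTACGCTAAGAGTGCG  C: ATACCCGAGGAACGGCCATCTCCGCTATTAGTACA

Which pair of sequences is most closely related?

B and C

A–B: 12/35 differ, p = 0.343, d = 0.458.
A–C: 14/35 differ, p = 0.400, d = 0.572.
B–C: 10/35 differ, p = 0.286, d = 0.360.
The smallest distance is between B and C.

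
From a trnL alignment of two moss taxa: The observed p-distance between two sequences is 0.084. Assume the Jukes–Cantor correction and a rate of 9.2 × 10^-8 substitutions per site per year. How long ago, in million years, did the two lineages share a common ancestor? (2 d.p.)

0.48

d = −(3/4) ln(1 − 4p/3) = −0.75 ln(1 − 0.112) = −0.75 ln(0.888)
  = −0.75 × (-0.118784) = 0.089088 substitutions/site.
Under a molecular clock d = 2μt, so t = d/(2μ) = 0.089088 / (2 × 9.2 × 10^-8) = 0.48 million years.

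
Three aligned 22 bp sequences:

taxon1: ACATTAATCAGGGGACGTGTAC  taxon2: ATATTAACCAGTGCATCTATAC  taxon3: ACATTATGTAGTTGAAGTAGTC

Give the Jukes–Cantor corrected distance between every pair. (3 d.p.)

d(taxon1,taxon2) = 0.414, d(taxon1,taxon3) = 0.591, d(taxon2,taxon3) = 0.699

taxon1–taxon2: 7/22 sites differ → p ≈ 0.318182, d = −0.75 ln(1 − 0.424243) = 0.414052 ≈ 0.414.
taxon1–taxon3: 9/22 sites differ → p ≈ 0.409091, d = −0.75 ln(1 − 0.545455) = 0.591344 ≈ 0.591.
taxon2–taxon3: 10/22 sites differ → p ≈ 0.454545, d = −0.75 ln(1 − 0.60606) = 0.698667 ≈ 0.699.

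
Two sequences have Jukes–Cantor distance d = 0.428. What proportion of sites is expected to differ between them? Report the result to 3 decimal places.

p = (3/4)(1 − e^(−4d/3)) = 0.75 × (1 − e^(-0.570667)) = 0.75 × (1 − 0.565148) = 0.326139.

0.326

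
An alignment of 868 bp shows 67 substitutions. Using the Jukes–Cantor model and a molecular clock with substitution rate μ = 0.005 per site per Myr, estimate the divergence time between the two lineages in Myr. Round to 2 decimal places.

8.15

p = 67/868 ≈ 0.077189.
d = −(3/4) ln(1 − 4p/3) = −0.75 ln(1 − 0.102919) = −0.75 ln(0.897081)
  = −0.75 × (-0.108609) = 0.081457 substitutions/site.
Under a molecular clock d = 2μt, so t = d/(2μ) = 0.081457 / (2 × 0.005) = 8.15 Myr.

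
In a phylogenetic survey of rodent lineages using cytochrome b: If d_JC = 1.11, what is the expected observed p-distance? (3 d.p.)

0.579

p = (3/4)(1 − e^(−4d/3)) = 0.75 × (1 − e^(-1.48)) = 0.75 × (1 − 0.227638) = 0.579272.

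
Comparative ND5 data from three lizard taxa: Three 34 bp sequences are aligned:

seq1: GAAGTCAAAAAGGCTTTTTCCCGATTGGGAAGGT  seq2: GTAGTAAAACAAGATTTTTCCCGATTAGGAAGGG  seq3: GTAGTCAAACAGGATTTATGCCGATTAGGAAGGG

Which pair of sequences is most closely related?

seq1–seq2: 7/34 differ, p = 0.206, d = 0.241.
seq1–seq3: 7/34 differ, p = 0.206, d = 0.241.
seq2–seq3: 4/34 differ, p = 0.118, d = 0.128.
The smallest distance is between seq2 and seq3.

seq2 and seq3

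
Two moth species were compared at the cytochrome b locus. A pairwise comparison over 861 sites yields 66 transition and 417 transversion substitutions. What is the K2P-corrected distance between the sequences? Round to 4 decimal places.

1.3731

P = 66/861 ≈ 0.076655 and Q = 417/861 ≈ 0.484321.
Under the Kimura two-parameter model, d = −½ ln(1 − 2P − Q) − ¼ ln(1 − 2Q).
1 − 2P − Q = 0.362369, giving −½ ln(0.362369) = 0.507546.
1 − 2Q = 0.031358, giving −¼ ln(0.031358) = 0.865571.
d = 0.507546 + 0.865571 = 1.373117.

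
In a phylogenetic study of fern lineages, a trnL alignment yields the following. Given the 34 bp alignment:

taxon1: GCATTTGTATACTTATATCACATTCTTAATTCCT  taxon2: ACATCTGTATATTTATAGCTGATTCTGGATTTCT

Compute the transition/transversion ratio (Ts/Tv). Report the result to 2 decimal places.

1.25

Transitions are A↔G and C↔T; transversions are all other mismatches.
Transitions: 5. Transversions: 4.
R = 5/4 = 1.25.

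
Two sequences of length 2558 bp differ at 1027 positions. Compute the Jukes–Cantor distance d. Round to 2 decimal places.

0.57

p = 1027/2558 ≈ 0.401486.
d = −(3/4) ln(1 − 4p/3) = −0.75 ln(1 − 0.535315) = −0.75 ln(0.464685)
  = −0.75 × (-0.766396) = 0.574797 substitutions/site.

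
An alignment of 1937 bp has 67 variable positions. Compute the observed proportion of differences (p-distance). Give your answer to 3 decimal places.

0.035

p = 67/1937 = 0.034589… ≈ 0.035 (to 3 d.p.).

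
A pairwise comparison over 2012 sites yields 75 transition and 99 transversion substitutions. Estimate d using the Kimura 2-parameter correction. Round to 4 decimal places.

P = 75/2012 ≈ 0.037276 and Q = 99/2012 ≈ 0.049205.
Under the Kimura two-parameter model, d = −½ ln(1 − 2P − Q) − ¼ ln(1 − 2Q).
1 − 2P − Q = 0.876243, giving −½ ln(0.876243) = 0.066056.
1 − 2Q = 0.90159, giving −¼ ln(0.90159) = 0.025899.
d = 0.066056 + 0.025899 = 0.091955.

0.0920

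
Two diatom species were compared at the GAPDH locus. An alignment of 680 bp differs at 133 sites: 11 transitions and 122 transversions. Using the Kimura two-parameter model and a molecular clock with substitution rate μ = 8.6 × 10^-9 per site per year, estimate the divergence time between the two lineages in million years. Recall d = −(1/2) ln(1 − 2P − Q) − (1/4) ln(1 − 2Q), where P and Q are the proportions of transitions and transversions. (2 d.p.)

13.38

P = 11/680 ≈ 0.016176 and Q = 122/680 ≈ 0.179412.
Under the Kimura two-parameter model, d = −½ ln(1 − 2P − Q) − ¼ ln(1 − 2Q).
1 − 2P − Q = 0.788236, giving −½ ln(0.788236) = 0.118979.
1 − 2Q = 0.641176, giving −¼ ln(0.641176) = 0.111113.
d = 0.118979 + 0.111113 = 0.230092.
Under a molecular clock d = 2μt, so t = d/(2μ) = 0.230092 / (2 × 8.6 × 10^-9) = 13.38 million years.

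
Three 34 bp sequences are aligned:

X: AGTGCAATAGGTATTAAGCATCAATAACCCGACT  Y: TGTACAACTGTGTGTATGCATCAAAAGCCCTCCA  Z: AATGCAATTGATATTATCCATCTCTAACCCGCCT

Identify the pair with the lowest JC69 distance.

X and Z

X–Y: 14/34 differ, p = 0.412, d = 0.597.
X–Z: 8/34 differ, p = 0.235, d = 0.282.
Y–Z: 15/34 differ, p = 0.441, d = 0.665.
The smallest distance is between X and Z.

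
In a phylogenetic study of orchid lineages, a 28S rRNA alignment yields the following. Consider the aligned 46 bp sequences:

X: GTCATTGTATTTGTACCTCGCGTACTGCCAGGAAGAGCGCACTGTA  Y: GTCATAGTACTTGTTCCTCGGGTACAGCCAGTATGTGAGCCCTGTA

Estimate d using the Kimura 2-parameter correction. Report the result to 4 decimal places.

Of 46 sites, 1 differences are transitions and 9 are transversions, so P = 1/46 ≈ 0.021739 and Q = 9/46 ≈ 0.195652.
Under the Kimura two-parameter model, d = −½ ln(1 − 2P − Q) − ¼ ln(1 − 2Q).
1 − 2P − Q = 0.76087, giving −½ ln(0.76087) = 0.136646.
1 − 2Q = 0.608696, giving −¼ ln(0.608696) = 0.124109.
d = 0.136646 + 0.124109 = 0.260755.

0.2608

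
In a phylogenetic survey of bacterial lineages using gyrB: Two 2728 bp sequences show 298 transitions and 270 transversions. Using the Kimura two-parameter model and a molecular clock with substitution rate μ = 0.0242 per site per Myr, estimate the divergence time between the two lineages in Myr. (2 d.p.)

5.08

P = 298/2728 ≈ 0.109238 and Q = 270/2728 ≈ 0.098974.
Under the Kimura two-parameter model, d = −½ ln(1 − 2P − Q) − ¼ ln(1 − 2Q).
1 − 2P − Q = 0.68255, giving −½ ln(0.68255) = 0.190960.
1 − 2Q = 0.802052, giving −¼ ln(0.802052) = 0.055145.
d = 0.190960 + 0.055145 = 0.246105.
Under a molecular clock d = 2μt, so t = d/(2μ) = 0.246105 / (2 × 0.0242) = 5.08 Myr.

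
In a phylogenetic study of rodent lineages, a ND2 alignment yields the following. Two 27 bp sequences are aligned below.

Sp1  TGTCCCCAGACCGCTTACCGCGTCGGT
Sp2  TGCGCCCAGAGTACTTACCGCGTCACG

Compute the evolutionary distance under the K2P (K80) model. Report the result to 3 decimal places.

0.382

Of 27 sites, 4 differences are transitions and 4 are transversions, so P = 4/27 ≈ 0.148148 and Q = 4/27 ≈ 0.148148.
Under the Kimura two-parameter model, d = −½ ln(1 − 2P − Q) − ¼ ln(1 − 2Q).
1 − 2P − Q = 0.555556, giving −½ ln(0.555556) = 0.293893.
1 − 2Q = 0.703704, giving −¼ ln(0.703704) = 0.087849.
d = 0.293893 + 0.087849 = 0.381742.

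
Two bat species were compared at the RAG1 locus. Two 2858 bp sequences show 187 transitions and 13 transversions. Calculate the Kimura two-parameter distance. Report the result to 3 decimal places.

0.075

P = 187/2858 ≈ 0.06543 and Q = 13/2858 ≈ 0.004549.
Under the Kimura two-parameter model, d = −½ ln(1 − 2P − Q) − ¼ ln(1 − 2Q).
1 − 2P − Q = 0.864591, giving −½ ln(0.864591) = 0.072749.
1 − 2Q = 0.990902, giving −¼ ln(0.990902) = 0.002285.
d = 0.072749 + 0.002285 = 0.075034.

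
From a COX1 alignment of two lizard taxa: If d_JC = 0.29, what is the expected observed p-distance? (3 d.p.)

p = (3/4)(1 − e^(−4d/3)) = 0.75 × (1 − e^(-0.386667)) = 0.75 × (1 − 0.679317) = 0.240512.

0.241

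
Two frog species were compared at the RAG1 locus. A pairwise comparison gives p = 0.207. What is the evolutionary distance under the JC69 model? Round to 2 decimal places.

0.24

d = −(3/4) ln(1 − 4p/3) = −0.75 ln(1 − 0.276) = −0.75 ln(0.724)
  = −0.75 × (-0.322964) = 0.242223 substitutions/site.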